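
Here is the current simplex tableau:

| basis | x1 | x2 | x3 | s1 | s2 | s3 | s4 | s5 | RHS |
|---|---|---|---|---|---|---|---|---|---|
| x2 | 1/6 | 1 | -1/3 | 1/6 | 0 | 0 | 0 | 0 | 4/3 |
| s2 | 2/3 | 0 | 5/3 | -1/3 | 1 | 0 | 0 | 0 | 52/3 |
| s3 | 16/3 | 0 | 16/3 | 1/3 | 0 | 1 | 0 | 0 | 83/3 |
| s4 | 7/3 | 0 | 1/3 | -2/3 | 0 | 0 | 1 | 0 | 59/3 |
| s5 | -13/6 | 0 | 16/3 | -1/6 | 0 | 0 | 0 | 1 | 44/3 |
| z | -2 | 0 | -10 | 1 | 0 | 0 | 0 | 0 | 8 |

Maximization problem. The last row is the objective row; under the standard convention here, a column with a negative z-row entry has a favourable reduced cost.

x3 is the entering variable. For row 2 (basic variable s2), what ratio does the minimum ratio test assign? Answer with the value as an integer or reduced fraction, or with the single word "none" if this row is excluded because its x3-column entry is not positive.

Ratio = RHS / (x3 entry) = (52/3) / (5/3) = 52/5.

52/5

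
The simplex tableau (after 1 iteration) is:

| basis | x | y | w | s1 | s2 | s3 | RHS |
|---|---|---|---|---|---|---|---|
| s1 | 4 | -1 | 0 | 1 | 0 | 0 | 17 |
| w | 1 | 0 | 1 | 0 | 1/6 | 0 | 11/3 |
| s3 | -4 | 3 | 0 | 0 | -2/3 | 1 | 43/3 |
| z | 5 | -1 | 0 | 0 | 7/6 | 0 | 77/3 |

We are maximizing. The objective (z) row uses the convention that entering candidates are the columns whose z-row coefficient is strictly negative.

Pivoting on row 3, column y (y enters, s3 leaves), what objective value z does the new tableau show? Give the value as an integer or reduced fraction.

274/9

Minimum ratio for y: (43/3)/3 = 43/9.
z changes by −(z-row coeff of y)·ratio = −(-1)·(43/9) = 43/9.
New z = 77/3 + (43/9) = 274/9.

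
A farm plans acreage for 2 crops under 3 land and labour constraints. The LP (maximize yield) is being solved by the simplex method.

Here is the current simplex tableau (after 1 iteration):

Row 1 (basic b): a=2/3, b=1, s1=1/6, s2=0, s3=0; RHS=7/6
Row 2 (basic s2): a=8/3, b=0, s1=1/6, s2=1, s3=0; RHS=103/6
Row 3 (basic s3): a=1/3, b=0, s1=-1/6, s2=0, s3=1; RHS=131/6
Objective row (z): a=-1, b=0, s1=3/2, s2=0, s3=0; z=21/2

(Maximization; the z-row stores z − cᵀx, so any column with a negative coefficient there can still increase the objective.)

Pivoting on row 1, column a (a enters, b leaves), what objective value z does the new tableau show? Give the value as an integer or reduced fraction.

49/4

Minimum ratio for a: (7/6)/(2/3) = 7/4.
z changes by −(z-row coeff of a)·ratio = −(-1)·(7/4) = 7/4.
New z = 21/2 + (7/4) = 49/4.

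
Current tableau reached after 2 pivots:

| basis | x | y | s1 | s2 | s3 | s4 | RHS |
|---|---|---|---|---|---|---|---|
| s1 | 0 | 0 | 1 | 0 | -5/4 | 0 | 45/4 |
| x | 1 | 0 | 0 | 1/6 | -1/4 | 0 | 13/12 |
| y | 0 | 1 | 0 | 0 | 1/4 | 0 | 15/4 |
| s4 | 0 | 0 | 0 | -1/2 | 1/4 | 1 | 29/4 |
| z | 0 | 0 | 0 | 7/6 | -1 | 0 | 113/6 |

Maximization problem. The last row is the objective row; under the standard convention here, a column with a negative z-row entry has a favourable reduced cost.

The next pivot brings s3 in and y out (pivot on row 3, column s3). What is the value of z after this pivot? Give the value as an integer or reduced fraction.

203/6

Minimum ratio for s3: (15/4)/(1/4) = 15.
z changes by −(z-row coeff of s3)·ratio = −(-1)·15 = 15.
New z = 113/6 + 15 = 203/6.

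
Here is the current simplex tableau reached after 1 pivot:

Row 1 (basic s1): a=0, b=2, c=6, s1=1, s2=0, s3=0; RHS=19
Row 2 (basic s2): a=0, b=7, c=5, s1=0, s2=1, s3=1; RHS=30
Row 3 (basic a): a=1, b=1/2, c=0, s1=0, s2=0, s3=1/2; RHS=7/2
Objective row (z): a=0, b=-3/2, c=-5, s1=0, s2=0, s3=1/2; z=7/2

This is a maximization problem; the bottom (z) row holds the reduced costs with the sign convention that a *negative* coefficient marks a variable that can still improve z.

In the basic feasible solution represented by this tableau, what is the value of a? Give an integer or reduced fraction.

a is basic (row 3); its value is the RHS of that row: 7/2.

7/2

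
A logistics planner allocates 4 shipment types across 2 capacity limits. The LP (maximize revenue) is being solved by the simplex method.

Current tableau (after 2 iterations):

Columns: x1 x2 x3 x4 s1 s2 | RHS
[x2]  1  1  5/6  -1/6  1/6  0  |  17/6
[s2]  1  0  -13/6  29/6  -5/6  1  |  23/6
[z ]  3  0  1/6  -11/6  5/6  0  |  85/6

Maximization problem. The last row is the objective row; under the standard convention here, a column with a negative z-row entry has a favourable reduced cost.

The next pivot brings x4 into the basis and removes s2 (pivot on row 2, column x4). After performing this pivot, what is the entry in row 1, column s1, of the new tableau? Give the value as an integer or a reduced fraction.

Pivot element is row 2, column x4: 29/6.
Normalize row 2: new (row 2, s1) = (-5/6)/(29/6) = -5/29.
row 1 ← row 1 − (-1/6)·(new row 2): 1/6 − (-1/6)·(-5/29) = 4/29.

4/29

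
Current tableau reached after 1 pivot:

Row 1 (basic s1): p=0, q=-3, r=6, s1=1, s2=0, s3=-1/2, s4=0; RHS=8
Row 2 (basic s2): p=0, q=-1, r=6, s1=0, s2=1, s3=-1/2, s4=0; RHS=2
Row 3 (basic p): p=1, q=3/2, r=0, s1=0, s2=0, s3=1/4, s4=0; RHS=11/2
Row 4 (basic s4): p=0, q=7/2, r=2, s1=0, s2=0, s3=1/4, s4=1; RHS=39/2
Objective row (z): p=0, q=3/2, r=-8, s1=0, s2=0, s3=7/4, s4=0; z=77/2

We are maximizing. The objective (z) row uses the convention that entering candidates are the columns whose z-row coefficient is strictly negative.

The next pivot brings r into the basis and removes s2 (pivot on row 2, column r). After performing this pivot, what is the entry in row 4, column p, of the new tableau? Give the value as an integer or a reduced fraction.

0

Pivot element is row 2, column r: 6.
Normalize row 2: new (row 2, p) = 0/6 = 0.
row 4 ← row 4 − 2·(new row 2): 0 − 2·0 = 0.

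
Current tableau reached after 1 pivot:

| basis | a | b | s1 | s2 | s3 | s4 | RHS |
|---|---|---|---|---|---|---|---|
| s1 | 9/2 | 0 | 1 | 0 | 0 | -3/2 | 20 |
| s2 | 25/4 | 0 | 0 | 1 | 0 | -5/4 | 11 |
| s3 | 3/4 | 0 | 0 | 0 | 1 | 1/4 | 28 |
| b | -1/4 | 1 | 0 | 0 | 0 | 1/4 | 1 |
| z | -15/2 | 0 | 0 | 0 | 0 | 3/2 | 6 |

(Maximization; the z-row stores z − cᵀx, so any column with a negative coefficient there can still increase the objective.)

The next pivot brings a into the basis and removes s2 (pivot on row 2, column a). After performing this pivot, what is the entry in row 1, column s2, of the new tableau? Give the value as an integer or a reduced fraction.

Pivot element is row 2, column a: 25/4.
Normalize row 2: new (row 2, s2) = 1/(25/4) = 4/25.
row 1 ← row 1 − (9/2)·(new row 2): 0 − (9/2)·(4/25) = -18/25.

-18/25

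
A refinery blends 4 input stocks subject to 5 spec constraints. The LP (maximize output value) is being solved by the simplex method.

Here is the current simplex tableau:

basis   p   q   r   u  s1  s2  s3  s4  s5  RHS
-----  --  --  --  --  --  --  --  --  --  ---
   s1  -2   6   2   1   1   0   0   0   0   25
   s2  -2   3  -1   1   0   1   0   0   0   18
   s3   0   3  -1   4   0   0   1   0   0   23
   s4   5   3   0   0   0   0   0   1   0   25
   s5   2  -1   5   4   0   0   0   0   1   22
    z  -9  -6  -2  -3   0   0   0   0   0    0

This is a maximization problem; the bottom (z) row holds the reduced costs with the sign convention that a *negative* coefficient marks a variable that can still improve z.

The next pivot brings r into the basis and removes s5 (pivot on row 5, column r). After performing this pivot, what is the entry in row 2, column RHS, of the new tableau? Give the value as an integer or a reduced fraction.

112/5

Pivot element is row 5, column r: 5.
Normalize row 5: new (row 5, RHS) = 22/5 = 22/5.
row 2 ← row 2 − (-1)·(new row 5): 18 − (-1)·(22/5) = 112/5.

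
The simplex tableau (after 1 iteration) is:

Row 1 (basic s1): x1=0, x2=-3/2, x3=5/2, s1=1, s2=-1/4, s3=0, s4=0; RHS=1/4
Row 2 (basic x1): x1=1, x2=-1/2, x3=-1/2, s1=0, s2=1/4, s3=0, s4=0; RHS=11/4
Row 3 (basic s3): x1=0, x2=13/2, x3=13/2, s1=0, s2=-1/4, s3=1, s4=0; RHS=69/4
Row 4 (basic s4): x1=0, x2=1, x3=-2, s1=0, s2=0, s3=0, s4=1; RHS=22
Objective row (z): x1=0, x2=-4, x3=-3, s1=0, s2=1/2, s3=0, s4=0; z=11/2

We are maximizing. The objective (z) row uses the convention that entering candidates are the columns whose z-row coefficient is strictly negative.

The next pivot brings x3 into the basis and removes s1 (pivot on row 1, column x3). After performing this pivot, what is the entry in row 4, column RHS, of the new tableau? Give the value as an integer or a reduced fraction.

Pivot element is row 1, column x3: 5/2.
Normalize row 1: new (row 1, RHS) = (1/4)/(5/2) = 1/10.
row 4 ← row 4 − (-2)·(new row 1): 22 − (-2)·(1/10) = 111/5.

111/5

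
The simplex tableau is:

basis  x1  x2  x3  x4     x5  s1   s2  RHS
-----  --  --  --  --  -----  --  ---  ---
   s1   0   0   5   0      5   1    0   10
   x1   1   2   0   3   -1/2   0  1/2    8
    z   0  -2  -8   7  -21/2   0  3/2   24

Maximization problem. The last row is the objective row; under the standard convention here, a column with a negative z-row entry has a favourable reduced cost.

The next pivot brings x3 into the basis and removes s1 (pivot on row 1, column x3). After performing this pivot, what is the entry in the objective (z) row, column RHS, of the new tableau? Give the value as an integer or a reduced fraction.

40

Pivot element is row 1, column x3: 5.
Normalize row 1: new (row 1, RHS) = 10/5 = 2.
z-row ← z-row − (-8)·(new row 1): 24 − (-8)·2 = 40.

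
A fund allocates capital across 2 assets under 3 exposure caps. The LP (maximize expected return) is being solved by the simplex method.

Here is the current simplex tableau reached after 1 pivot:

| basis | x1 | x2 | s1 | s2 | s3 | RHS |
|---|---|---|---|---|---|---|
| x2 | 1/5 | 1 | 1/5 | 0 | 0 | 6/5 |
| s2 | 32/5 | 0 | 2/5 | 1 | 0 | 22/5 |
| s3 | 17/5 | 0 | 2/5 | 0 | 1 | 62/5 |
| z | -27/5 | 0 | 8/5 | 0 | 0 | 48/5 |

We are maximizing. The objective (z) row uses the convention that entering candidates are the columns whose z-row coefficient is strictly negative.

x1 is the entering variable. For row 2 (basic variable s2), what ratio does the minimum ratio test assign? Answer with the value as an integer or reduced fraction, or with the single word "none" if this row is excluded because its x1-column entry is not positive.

Ratio = RHS / (x1 entry) = (22/5) / (32/5) = 11/16.

11/16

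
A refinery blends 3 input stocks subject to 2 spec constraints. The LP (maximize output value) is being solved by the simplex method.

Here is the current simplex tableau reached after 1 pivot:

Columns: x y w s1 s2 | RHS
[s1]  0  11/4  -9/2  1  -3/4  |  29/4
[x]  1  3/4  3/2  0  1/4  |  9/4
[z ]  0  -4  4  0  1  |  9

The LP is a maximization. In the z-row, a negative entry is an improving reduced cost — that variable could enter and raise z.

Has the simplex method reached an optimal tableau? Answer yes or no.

Column y has objective-row coefficient -4, which is negative; an improving pivot exists, so not yet optimal.

no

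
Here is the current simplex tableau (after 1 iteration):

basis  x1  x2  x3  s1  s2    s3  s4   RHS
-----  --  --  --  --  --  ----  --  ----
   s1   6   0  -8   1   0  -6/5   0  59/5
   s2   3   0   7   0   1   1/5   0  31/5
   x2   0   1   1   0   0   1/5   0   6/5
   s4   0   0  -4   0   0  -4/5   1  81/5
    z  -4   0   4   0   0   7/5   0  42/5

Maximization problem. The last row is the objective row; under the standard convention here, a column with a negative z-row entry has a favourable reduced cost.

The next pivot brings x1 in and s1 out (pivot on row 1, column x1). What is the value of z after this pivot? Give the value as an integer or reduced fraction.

Minimum ratio for x1: (59/5)/6 = 59/30.
z changes by −(z-row coeff of x1)·ratio = −(-4)·(59/30) = 118/15.
New z = 42/5 + (118/15) = 244/15.

244/15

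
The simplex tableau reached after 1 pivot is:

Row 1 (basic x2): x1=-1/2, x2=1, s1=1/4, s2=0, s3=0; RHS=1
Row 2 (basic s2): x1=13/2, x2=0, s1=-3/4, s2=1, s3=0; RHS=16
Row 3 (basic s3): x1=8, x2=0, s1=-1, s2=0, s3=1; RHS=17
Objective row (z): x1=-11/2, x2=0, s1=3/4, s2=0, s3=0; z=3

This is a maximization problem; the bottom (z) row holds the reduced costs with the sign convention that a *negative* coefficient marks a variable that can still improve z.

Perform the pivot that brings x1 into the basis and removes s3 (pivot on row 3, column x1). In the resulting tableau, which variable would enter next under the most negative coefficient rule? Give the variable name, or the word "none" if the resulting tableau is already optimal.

none

Pivot element 8. New z-row = old z-row − (-11/2)·(row 3/8).
Updated z-row coefficients: x1: 0, x2: 0, s1: 1/16, s2: 0, s3: 11/16.
No coefficient is strictly negative; the tableau after this pivot is optimal.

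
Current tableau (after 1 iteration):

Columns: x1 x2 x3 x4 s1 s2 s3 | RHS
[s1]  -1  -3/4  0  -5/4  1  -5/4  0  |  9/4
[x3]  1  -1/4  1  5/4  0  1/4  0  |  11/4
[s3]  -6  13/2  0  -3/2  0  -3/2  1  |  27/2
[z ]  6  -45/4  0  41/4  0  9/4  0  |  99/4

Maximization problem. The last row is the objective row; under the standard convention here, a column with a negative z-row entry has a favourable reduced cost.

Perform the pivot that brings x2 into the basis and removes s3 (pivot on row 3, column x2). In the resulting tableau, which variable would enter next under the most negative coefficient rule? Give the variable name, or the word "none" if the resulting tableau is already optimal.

x1

Pivot element 13/2. New z-row = old z-row − (-45/4)·(row 3/(13/2)).
Updated z-row coefficients: x1: -57/13, x2: 0, x3: 0, x4: 199/26, s1: 0, s2: -9/26, s3: 45/26.
The most negative is -57/13 in column x1, so x1 would enter next.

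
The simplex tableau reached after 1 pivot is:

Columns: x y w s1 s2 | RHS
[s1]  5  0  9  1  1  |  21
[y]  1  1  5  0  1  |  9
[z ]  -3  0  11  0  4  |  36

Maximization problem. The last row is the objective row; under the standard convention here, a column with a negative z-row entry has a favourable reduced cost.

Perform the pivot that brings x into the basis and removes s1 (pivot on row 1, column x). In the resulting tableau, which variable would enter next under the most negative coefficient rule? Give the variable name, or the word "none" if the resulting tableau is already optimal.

Pivot element 5. New z-row = old z-row − (-3)·(row 1/5).
Updated z-row coefficients: x: 0, y: 0, w: 82/5, s1: 3/5, s2: 23/5.
No coefficient is strictly negative; the tableau after this pivot is optimal.

none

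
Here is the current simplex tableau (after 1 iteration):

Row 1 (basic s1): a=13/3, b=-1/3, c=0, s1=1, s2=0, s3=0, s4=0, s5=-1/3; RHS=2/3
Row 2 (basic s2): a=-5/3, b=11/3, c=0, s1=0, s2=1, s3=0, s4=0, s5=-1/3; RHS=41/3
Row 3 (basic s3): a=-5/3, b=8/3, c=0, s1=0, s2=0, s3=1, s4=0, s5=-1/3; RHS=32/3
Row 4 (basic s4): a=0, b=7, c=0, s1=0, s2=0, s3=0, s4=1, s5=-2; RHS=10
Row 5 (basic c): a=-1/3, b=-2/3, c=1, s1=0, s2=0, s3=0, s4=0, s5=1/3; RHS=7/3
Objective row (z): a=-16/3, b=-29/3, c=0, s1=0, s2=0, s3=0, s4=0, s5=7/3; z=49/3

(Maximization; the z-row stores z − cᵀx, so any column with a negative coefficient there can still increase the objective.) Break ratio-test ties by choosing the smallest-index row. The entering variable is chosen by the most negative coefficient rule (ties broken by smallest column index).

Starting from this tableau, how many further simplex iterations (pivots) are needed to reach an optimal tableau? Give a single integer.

pivot: b in, s4 out → z = 211/7
pivot: a in, s1 out → z = 2871/91
pivot: s5 in, s2 out → z = 2349/50
No improving column remains; optimal.

3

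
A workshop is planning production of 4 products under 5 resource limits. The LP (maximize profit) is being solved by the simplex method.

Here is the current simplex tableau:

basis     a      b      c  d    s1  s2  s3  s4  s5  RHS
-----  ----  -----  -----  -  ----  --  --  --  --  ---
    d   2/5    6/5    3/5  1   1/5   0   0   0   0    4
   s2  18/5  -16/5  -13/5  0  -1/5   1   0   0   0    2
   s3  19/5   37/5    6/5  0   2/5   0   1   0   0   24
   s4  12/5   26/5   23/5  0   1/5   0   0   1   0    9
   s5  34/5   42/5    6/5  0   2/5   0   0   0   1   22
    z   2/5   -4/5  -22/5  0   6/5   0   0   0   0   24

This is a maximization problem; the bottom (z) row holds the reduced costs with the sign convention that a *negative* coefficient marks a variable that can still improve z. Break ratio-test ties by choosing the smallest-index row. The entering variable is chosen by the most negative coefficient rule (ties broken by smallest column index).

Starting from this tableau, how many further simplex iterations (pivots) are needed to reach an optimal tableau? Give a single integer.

1

pivot: c in, s4 out → z = 750/23
No improving column remains; optimal.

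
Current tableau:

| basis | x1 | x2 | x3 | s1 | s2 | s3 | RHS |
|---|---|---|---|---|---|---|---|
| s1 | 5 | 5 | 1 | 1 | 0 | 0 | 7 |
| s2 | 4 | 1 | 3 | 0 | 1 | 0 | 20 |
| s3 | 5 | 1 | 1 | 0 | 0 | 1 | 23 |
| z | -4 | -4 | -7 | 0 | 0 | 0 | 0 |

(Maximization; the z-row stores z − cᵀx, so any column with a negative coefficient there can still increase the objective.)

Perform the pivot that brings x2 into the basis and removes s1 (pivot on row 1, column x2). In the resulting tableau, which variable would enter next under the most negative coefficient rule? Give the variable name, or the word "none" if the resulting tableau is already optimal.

x3

Pivot element 5. New z-row = old z-row − (-4)·(row 1/5).
Updated z-row coefficients: x1: 0, x2: 0, x3: -31/5, s1: 4/5, s2: 0, s3: 0.
The most negative is -31/5 in column x3, so x3 would enter next.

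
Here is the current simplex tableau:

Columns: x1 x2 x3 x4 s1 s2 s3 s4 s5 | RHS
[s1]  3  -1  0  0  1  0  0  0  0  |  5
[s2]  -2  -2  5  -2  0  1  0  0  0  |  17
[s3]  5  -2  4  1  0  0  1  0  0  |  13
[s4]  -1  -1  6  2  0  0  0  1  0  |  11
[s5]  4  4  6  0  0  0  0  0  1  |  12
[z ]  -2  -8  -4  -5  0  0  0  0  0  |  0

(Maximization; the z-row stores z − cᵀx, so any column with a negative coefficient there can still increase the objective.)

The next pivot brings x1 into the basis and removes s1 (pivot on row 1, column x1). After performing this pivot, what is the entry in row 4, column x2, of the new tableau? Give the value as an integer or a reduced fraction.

Pivot element is row 1, column x1: 3.
Normalize row 1: new (row 1, x2) = (-1)/3 = -1/3.
row 4 ← row 4 − (-1)·(new row 1): -1 − (-1)·(-1/3) = -4/3.

-4/3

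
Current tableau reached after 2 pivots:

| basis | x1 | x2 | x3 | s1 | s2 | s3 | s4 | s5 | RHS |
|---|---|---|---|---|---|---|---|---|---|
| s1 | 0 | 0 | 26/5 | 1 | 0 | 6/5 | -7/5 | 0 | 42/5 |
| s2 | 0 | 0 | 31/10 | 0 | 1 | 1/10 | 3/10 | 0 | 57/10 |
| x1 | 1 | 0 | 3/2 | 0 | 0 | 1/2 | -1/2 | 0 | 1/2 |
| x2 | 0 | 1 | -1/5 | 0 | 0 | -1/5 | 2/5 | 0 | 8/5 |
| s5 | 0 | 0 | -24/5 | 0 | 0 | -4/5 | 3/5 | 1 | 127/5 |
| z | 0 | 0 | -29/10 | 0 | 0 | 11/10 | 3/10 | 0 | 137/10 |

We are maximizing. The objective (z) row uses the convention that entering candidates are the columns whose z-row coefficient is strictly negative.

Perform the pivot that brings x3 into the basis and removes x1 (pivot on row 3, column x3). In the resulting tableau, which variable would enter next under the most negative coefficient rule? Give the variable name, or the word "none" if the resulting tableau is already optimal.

s4

Pivot element 3/2. New z-row = old z-row − (-29/10)·(row 3/(3/2)).
Updated z-row coefficients: x1: 29/15, x2: 0, x3: 0, s1: 0, s2: 0, s3: 31/15, s4: -2/3, s5: 0.
The most negative is -2/3 in column s4, so s4 would enter next.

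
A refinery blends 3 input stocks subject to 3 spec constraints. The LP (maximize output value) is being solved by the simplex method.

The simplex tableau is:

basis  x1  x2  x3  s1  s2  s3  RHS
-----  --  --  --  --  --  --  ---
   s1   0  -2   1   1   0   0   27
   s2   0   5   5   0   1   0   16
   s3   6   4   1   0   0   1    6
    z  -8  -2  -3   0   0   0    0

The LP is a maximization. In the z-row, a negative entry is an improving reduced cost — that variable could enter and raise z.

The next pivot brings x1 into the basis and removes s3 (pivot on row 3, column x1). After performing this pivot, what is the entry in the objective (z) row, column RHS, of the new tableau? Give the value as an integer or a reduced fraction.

Pivot element is row 3, column x1: 6.
Normalize row 3: new (row 3, RHS) = 6/6 = 1.
z-row ← z-row − (-8)·(new row 3): 0 − (-8)·1 = 8.

8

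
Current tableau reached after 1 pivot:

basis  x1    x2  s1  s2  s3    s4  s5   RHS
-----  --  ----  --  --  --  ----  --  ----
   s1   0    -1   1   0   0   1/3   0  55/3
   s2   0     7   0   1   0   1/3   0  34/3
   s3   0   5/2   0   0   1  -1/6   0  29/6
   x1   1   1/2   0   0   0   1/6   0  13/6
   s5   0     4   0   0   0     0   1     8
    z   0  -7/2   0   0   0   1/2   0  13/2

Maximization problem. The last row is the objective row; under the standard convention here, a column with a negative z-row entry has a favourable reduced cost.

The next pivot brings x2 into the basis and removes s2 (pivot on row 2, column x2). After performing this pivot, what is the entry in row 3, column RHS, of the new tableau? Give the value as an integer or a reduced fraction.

11/14

Pivot element is row 2, column x2: 7.
Normalize row 2: new (row 2, RHS) = (34/3)/7 = 34/21.
row 3 ← row 3 − (5/2)·(new row 2): 29/6 − (5/2)·(34/21) = 11/14.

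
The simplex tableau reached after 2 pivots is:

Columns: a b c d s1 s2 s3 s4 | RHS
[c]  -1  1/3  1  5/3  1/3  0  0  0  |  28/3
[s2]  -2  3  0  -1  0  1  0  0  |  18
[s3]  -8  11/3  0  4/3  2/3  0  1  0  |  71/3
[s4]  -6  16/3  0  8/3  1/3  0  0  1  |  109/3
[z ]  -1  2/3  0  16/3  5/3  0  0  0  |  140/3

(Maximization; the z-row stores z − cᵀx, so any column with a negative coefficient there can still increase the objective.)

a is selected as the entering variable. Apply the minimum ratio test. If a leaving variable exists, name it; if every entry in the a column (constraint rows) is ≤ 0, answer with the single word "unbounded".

a-column entries: row 1: -1, row 2: -2, row 3: -8, row 4: -6. All ≤ 0, so a can increase without bound; the LP is unbounded in this direction.

unbounded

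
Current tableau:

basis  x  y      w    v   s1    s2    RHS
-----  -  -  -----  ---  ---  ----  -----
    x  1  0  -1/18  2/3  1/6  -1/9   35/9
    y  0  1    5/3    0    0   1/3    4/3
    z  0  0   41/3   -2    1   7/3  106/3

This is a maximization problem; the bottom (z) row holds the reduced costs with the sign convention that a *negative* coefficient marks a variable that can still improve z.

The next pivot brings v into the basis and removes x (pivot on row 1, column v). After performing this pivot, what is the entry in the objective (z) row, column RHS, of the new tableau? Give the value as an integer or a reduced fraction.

47

Pivot element is row 1, column v: 2/3.
Normalize row 1: new (row 1, RHS) = (35/9)/(2/3) = 35/6.
z-row ← z-row − (-2)·(new row 1): 106/3 − (-2)·(35/6) = 47.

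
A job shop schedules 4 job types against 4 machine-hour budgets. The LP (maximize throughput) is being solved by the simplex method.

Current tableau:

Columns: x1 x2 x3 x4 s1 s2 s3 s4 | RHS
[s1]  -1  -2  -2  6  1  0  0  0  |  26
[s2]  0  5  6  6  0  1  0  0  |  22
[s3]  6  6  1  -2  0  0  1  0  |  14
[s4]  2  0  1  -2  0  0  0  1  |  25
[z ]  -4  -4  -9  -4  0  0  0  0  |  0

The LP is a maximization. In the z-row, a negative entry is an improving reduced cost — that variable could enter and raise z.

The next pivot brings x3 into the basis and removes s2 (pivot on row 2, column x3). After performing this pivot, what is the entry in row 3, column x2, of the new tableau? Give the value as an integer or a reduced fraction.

Pivot element is row 2, column x3: 6.
Normalize row 2: new (row 2, x2) = 5/6 = 5/6.
row 3 ← row 3 − 1·(new row 2): 6 − 1·(5/6) = 31/6.

31/6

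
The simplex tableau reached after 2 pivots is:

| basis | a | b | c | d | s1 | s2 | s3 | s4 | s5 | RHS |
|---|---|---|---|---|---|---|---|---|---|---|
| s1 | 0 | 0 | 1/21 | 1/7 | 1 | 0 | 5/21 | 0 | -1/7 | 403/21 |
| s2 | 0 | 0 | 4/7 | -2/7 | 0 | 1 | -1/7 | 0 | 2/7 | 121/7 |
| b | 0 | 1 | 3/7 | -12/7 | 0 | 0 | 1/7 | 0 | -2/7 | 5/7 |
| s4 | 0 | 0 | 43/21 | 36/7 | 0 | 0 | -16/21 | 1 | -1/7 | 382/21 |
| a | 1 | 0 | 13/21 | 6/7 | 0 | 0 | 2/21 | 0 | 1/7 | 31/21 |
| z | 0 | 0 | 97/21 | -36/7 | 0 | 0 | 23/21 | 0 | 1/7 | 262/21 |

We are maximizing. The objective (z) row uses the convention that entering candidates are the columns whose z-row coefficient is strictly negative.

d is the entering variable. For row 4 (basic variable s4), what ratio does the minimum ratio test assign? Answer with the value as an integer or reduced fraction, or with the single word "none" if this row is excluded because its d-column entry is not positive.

191/54

Ratio = RHS / (d entry) = (382/21) / (36/7) = 191/54.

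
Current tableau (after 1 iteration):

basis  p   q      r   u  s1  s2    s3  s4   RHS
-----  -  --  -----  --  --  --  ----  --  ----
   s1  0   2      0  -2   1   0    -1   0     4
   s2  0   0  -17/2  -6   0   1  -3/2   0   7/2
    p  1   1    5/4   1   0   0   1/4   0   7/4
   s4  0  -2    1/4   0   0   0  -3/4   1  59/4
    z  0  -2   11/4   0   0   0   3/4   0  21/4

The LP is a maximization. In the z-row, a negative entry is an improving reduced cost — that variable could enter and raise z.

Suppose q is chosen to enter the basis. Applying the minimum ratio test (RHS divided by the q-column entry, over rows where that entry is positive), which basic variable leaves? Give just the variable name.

p

Ratios: row 1 (s1): 4/2 = 2; row 2 (s2): entry 0 ≤ 0, skip; row 3 (p): (7/4)/1 = 7/4; row 4 (s4): entry -2 ≤ 0, skip.
Minimum ratio 7/4 is in the p row, so p leaves.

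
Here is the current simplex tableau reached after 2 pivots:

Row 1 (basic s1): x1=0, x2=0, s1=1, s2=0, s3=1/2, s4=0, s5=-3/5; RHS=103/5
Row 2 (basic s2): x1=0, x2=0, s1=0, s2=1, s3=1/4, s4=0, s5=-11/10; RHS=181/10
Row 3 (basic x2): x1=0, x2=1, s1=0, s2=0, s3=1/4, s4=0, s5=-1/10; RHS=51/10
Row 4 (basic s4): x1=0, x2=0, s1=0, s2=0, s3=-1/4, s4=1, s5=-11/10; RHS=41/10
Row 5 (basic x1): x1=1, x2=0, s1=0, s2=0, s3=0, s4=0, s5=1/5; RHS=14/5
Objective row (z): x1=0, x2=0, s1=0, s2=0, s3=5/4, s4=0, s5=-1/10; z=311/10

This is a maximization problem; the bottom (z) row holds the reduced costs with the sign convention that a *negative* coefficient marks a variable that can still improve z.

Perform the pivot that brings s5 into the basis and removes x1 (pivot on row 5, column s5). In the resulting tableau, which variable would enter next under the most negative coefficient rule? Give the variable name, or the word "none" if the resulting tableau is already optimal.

none

Pivot element 1/5. New z-row = old z-row − (-1/10)·(row 5/(1/5)).
Updated z-row coefficients: x1: 1/2, x2: 0, s1: 0, s2: 0, s3: 5/4, s4: 0, s5: 0.
No coefficient is strictly negative; the tableau after this pivot is optimal.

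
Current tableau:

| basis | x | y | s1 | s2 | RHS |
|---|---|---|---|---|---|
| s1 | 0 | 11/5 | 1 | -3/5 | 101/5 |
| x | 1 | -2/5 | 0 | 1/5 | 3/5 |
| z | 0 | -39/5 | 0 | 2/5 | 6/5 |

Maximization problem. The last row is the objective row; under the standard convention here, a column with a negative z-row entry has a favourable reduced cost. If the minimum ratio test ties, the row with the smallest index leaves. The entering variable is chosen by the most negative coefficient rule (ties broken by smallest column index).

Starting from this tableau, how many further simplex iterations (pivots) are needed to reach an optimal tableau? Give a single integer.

pivot: y in, s1 out → z = 801/11
pivot: s2 in, x out → z = 154
No improving column remains; optimal.

2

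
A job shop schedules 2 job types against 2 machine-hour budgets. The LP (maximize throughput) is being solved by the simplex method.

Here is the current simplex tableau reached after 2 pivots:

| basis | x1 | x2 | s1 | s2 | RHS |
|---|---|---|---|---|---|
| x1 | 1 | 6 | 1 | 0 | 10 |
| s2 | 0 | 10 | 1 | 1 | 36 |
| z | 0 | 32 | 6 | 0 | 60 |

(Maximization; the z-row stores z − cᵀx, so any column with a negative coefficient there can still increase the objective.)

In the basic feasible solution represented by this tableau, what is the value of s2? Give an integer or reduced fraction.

36

s2 is basic (row 2); its value is the RHS of that row: 36.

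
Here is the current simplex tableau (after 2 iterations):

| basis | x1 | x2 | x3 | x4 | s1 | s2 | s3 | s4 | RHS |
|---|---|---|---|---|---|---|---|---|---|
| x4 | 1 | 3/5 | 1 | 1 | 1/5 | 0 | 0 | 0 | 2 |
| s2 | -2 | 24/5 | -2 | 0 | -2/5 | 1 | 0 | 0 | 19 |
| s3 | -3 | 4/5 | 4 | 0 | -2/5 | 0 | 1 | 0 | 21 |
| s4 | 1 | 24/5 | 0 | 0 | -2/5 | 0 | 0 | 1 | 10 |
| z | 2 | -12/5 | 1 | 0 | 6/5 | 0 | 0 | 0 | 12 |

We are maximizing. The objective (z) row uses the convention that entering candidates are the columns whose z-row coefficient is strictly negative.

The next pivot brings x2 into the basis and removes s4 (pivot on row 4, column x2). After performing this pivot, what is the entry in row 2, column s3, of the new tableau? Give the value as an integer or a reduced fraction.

0

Pivot element is row 4, column x2: 24/5.
Normalize row 4: new (row 4, s3) = 0/(24/5) = 0.
row 2 ← row 2 − (24/5)·(new row 4): 0 − (24/5)·0 = 0.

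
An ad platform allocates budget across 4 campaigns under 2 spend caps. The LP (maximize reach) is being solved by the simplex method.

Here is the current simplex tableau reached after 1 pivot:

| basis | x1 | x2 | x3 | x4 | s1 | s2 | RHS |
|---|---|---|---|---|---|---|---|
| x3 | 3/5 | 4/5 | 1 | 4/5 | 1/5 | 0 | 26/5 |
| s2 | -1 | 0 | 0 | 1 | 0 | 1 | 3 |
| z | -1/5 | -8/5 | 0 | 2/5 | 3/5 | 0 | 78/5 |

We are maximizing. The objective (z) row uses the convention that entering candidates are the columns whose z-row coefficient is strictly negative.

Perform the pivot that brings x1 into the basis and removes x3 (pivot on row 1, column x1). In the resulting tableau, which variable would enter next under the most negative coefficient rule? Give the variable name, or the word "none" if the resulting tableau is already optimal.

x2

Pivot element 3/5. New z-row = old z-row − (-1/5)·(row 1/(3/5)).
Updated z-row coefficients: x1: 0, x2: -4/3, x3: 1/3, x4: 2/3, s1: 2/3, s2: 0.
The most negative is -4/3 in column x2, so x2 would enter next.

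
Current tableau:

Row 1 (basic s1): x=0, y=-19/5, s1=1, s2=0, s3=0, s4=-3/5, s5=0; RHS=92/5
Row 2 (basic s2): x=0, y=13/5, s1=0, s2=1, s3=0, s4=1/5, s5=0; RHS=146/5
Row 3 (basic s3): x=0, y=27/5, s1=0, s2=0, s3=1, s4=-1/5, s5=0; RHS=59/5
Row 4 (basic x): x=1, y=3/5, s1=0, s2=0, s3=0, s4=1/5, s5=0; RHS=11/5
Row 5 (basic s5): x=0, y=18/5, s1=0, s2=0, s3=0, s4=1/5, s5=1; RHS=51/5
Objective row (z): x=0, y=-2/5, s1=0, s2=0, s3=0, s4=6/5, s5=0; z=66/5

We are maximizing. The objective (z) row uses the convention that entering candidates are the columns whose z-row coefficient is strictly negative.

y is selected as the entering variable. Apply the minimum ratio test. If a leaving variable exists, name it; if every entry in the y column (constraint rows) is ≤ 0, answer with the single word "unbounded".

Ratios: row 1 (s1): entry -19/5 ≤ 0, skip; row 2 (s2): (146/5)/(13/5) = 146/13; row 3 (s3): (59/5)/(27/5) = 59/27; row 4 (x): (11/5)/(3/5) = 11/3; row 5 (s5): (51/5)/(18/5) = 17/6.
Minimum ratio is in the s3 row, so s3 leaves.

s3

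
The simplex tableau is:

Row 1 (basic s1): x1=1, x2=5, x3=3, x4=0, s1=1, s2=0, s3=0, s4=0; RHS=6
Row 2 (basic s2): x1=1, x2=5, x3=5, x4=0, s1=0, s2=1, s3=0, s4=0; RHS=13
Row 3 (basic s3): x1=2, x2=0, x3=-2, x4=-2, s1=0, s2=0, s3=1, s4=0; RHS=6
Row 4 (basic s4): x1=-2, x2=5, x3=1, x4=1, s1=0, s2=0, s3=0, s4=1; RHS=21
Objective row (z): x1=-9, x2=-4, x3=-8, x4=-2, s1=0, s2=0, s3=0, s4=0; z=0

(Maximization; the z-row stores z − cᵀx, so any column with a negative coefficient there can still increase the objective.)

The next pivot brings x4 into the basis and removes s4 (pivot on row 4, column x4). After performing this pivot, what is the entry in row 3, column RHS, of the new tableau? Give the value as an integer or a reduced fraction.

48

Pivot element is row 4, column x4: 1.
Normalize row 4: new (row 4, RHS) = 21/1 = 21.
row 3 ← row 3 − (-2)·(new row 4): 6 − (-2)·21 = 48.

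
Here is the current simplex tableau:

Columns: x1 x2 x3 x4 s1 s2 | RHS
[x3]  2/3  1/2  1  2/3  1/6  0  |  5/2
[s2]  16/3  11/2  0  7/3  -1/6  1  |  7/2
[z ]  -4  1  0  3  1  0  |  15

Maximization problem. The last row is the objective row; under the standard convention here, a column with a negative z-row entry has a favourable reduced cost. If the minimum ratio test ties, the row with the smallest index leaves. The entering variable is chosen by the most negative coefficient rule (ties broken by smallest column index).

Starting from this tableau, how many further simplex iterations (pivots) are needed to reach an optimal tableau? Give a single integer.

pivot: x1 in, s2 out → z = 141/8
No improving column remains; optimal.

1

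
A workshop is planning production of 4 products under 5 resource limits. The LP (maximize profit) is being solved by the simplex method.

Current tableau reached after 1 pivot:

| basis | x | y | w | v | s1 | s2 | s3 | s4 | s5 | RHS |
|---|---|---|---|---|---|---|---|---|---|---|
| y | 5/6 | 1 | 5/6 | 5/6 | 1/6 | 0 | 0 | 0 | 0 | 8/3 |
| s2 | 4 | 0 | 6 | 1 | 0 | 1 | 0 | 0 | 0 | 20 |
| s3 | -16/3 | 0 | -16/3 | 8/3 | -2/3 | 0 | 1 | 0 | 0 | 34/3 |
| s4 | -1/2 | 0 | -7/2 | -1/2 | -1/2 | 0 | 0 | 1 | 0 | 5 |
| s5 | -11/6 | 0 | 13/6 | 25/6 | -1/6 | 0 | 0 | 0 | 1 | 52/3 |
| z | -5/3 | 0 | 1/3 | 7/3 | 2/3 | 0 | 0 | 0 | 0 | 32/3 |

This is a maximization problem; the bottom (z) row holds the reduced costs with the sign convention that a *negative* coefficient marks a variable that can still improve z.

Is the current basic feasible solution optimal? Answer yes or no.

Column x has objective-row coefficient -5/3, which is negative; an improving pivot exists, so not yet optimal.

no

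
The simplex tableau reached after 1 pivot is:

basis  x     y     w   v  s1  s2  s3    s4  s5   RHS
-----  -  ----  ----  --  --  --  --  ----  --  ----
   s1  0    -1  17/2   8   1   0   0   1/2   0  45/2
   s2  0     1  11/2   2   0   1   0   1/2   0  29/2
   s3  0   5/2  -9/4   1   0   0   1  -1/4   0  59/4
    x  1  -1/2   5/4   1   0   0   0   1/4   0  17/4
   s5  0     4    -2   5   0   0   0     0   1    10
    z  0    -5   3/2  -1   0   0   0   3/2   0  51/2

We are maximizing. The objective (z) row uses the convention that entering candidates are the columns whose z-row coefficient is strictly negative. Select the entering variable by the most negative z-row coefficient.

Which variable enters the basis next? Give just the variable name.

y

Objective-row coefficients: x: 0, y: -5, w: 3/2, v: -1, s1: 0, s2: 0, s3: 0, s4: 3/2, s5: 0.
The most negative is -5 in column y, so y enters.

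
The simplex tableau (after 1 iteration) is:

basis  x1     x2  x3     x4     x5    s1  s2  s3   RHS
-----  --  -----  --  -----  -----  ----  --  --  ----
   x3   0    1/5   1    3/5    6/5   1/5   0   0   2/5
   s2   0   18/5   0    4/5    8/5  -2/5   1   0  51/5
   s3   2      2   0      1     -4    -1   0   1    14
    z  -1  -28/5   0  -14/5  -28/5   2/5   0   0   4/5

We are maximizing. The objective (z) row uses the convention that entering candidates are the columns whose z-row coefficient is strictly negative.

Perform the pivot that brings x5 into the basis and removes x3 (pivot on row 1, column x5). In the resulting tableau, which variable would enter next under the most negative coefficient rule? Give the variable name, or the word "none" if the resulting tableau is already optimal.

x2

Pivot element 6/5. New z-row = old z-row − (-28/5)·(row 1/(6/5)).
Updated z-row coefficients: x1: -1, x2: -14/3, x3: 14/3, x4: 0, x5: 0, s1: 4/3, s2: 0, s3: 0.
The most negative is -14/3 in column x2, so x2 would enter next.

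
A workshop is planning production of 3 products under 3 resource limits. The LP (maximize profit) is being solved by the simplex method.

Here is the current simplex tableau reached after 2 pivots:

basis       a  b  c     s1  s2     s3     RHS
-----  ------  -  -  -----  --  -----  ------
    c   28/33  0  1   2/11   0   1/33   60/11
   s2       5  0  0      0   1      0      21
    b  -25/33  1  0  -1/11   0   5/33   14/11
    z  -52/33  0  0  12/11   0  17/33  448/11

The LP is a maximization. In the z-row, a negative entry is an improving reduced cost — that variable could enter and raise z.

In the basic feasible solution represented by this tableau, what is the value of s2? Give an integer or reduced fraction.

21

s2 is basic (row 2); its value is the RHS of that row: 21.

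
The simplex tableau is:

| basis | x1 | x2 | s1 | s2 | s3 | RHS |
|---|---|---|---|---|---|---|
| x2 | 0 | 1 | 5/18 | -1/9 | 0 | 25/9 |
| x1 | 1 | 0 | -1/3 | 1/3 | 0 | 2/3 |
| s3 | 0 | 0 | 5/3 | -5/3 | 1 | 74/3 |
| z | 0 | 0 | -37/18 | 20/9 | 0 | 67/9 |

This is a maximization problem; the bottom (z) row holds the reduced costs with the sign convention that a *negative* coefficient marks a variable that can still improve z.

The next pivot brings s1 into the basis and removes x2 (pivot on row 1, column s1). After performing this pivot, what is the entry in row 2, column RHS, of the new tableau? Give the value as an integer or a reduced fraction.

Pivot element is row 1, column s1: 5/18.
Normalize row 1: new (row 1, RHS) = (25/9)/(5/18) = 10.
row 2 ← row 2 − (-1/3)·(new row 1): 2/3 − (-1/3)·10 = 4.

4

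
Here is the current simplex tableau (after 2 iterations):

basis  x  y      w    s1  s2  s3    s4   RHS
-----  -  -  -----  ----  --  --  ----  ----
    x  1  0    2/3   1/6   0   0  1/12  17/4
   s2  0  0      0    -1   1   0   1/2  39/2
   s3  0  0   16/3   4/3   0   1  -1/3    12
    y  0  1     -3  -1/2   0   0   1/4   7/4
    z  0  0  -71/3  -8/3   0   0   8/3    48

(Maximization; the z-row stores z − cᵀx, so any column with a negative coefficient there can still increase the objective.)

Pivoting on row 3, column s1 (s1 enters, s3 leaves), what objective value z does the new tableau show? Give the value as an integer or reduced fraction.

Minimum ratio for s1: 12/(4/3) = 9.
z changes by −(z-row coeff of s1)·ratio = −(-8/3)·9 = 24.
New z = 48 + 24 = 72.

72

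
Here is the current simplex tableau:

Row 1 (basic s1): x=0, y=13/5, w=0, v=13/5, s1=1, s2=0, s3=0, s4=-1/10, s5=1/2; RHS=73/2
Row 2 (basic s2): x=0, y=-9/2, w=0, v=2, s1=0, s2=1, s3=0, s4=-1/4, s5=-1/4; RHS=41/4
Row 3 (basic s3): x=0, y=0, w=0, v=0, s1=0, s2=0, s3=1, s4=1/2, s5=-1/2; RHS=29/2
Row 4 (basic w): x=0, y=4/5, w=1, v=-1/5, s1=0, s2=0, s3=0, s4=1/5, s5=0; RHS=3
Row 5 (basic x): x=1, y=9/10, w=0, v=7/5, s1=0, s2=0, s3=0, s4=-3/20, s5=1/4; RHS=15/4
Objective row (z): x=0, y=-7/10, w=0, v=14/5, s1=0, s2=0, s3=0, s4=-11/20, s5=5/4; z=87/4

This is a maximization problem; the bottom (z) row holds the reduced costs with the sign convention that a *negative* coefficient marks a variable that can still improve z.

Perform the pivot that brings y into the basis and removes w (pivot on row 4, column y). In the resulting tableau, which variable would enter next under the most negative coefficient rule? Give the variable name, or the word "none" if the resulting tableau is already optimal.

Pivot element 4/5. New z-row = old z-row − (-7/10)·(row 4/(4/5)).
Updated z-row coefficients: x: 0, y: 0, w: 7/8, v: 21/8, s1: 0, s2: 0, s3: 0, s4: -3/8, s5: 5/4.
The most negative is -3/8 in column s4, so s4 would enter next.

s4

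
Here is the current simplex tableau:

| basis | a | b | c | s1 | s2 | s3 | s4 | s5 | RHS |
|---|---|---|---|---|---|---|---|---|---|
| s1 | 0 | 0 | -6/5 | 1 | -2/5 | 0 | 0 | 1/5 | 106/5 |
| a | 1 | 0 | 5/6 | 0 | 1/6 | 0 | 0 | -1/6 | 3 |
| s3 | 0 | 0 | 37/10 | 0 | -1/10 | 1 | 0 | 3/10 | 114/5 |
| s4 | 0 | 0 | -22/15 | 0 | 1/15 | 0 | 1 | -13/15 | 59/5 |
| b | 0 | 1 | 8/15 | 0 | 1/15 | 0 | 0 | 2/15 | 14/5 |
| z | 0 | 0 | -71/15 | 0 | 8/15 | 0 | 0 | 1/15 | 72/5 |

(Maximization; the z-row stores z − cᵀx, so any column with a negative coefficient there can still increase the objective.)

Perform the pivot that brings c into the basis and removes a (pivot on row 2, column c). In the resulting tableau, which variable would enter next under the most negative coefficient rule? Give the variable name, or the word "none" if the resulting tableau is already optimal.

s5

Pivot element 5/6. New z-row = old z-row − (-71/15)·(row 2/(5/6)).
Updated z-row coefficients: a: 142/25, b: 0, c: 0, s1: 0, s2: 37/25, s3: 0, s4: 0, s5: -22/25.
The most negative is -22/25 in column s5, so s5 would enter next.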